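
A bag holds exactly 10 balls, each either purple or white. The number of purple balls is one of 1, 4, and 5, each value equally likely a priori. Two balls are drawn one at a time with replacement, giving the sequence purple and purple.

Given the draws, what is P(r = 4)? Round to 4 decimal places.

Compute the likelihood of the observed sequence for each case: P(data | r = 1) = (1/10)(1/10) = 1/100; P(data | r = 4) = (4/10)(4/10) = 4/25; P(data | r = 5) = (5/10)(5/10) = 1/4.
Multiplying each by its prior: 1/3 · 1/100 = 1/300, 1/3 · 4/25 = 4/75, 1/3 · 1/4 = 1/12; summing to 7/50.
Therefore the posterior P(r = 4 | data) = (4/75) / (7/50) = 8/21.

0.3810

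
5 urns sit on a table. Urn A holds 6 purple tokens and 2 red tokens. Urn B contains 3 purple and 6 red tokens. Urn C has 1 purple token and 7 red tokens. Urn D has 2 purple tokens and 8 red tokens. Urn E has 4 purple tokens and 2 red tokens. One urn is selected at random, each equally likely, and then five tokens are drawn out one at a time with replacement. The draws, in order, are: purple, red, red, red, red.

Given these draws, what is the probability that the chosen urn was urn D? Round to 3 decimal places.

Under each hypothesis, the probability of the observed sequence is: P(data | urn A) = (6/8)(2/8)(2/8)(2/8)(2/8) = 0.0029297; P(data | urn B) = (3/9)(6/9)(6/9)(6/9)(6/9) = 0.065844; P(data | urn C) = (1/8)(7/8)(7/8)(7/8)(7/8) = 0.073273; P(data | urn D) = (2/10)(8/10)(8/10)(8/10)(8/10) = 0.08192; P(data | urn E) = (4/6)(2/6)(2/6)(2/6)(2/6) = 0.0082305.
Multiplying each by its prior: 1/5 · 0.0029297 = 0.00058594, 1/5 · 0.065844 = 0.013169, 1/5 · 0.073273 = 0.014655, 1/5 · 0.08192 = 0.016384, 1/5 · 0.0082305 = 0.0016461; with total 0.046439.
Therefore the posterior P(urn D | data) = (0.016384) / (0.046439) = 0.3528.

0.353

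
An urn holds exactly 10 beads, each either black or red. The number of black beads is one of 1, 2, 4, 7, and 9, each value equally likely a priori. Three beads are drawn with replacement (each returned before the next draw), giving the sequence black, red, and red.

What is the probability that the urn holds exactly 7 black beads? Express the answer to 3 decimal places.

For each hypothesis, P(data | H) works out to: P(data | r = 1) = (1/10)(9/10)(9/10) = 0.081; P(data | r = 2) = (2/10)(8/10)(8/10) = 0.128; P(data | r = 4) = (4/10)(6/10)(6/10) = 0.144; P(data | r = 7) = (7/10)(3/10)(3/10) = 0.063; P(data | r = 9) = (9/10)(1/10)(1/10) = 0.009.
Weighting by the prior gives 1/5 · 0.081 = 0.0162, 1/5 · 0.128 = 0.0256, 1/5 · 0.144 = 0.0288, 1/5 · 0.063 = 0.0126, 1/5 · 0.009 = 0.0018; these sum to 0.085.
So P(r = 7 | data) = (0.0126) / (0.085) = 0.14824.

0.148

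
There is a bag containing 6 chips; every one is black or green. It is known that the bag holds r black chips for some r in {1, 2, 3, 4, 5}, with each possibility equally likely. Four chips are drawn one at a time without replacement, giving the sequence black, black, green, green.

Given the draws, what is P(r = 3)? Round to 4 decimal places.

Under each hypothesis, the probability of the observed sequence is: P(data | r = 1) = (1/6)(0/5) = 0; P(data | r = 2) = (2/6)(1/5)(4/4)(3/3) = 1/15; P(data | r = 3) = (3/6)(2/5)(3/4)(2/3) = 1/10; P(data | r = 4) = (4/6)(3/5)(2/4)(1/3) = 1/15; P(data | r = 5) = (5/6)(4/5)(1/4)(0/3) = 0.
Multiplying each by its prior: 1/5 · 0 = 0, 1/5 · 1/15 = 1/75, 1/5 · 1/10 = 1/50, 1/5 · 1/15 = 1/75, 1/5 · 0 = 0; summing to 7/150.
So P(r = 3 | data) = (1/50) / (7/150) = 3/7.

0.4286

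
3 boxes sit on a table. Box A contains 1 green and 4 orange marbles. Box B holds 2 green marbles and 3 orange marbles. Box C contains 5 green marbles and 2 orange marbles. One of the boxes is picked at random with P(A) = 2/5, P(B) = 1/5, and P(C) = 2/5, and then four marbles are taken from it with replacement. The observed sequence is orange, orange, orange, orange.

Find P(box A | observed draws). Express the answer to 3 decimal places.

For each hypothesis, P(data | H) works out to: P(data | box A) = (4/5)(4/5)(4/5)(4/5) = 0.4096; P(data | box B) = (3/5)(3/5)(3/5)(3/5) = 0.1296; P(data | box C) = (2/7)(2/7)(2/7)(2/7) = 0.0066639.
Weighting by the prior gives 2/5 · 0.4096 = 0.16384, 1/5 · 0.1296 = 0.02592, 2/5 · 0.0066639 = 0.0026656; summing to 0.19243.
By Bayes' rule, P(box A | data) = (0.16384) / (0.19243) = 0.85145.

0.851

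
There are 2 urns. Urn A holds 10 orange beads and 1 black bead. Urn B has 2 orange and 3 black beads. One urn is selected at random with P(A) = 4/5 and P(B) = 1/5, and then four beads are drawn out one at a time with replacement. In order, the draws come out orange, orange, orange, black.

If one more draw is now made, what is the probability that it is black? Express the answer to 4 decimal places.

0.1536

Under each hypothesis, the probability of the observed sequence is: P(data | urn A) = (10/11)(10/11)(10/11)(1/11) = 0.068301; P(data | urn B) = (2/5)(2/5)(2/5)(3/5) = 0.0384.
The prior-weighted likelihoods are 4/5 · 0.068301 = 0.054641, 1/5 · 0.0384 = 0.00768; with total 0.062321.
Dividing through by the total gives posterior P(urn A | data) = 0.87677, P(urn B | data) = 0.12323.
Averaging over the posterior, P(black next | data) = (1/11)(0.87677) + (3/5)(0.12323) = 0.15365.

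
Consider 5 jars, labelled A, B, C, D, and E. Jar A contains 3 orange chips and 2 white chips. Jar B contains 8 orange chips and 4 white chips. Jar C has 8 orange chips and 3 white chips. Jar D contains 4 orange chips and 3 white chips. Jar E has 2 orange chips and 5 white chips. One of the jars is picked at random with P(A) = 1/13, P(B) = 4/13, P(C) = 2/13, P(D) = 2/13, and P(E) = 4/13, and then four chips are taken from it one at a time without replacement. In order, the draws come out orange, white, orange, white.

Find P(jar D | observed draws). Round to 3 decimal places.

0.222

For each hypothesis, P(data | H) works out to: P(data | jar A) = (3/5)(2/4)(2/3)(1/2) = 0.1; P(data | jar B) = (8/12)(4/11)(7/10)(3/9) = 0.056566; P(data | jar C) = (8/11)(3/10)(7/9)(2/8) = 0.042424; P(data | jar D) = (4/7)(3/6)(3/5)(2/4) = 0.085714; P(data | jar E) = (2/7)(5/6)(1/5)(4/4) = 0.047619.
Weighting by the prior gives 1/13 · 0.1 = 0.0076923, 4/13 · 0.056566 = 0.017405, 2/13 · 0.042424 = 0.0065268, 2/13 · 0.085714 = 0.013187, 4/13 · 0.047619 = 0.014652; these sum to 0.059463.
So P(jar D | data) = (0.013187) / (0.059463) = 0.22177.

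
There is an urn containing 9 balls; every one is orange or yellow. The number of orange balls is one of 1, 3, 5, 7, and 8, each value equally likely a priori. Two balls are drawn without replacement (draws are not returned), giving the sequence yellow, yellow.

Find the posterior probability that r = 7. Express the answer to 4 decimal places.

The likelihood of the observed sequence under each hypothesis: P(data | r = 1) = (8/9)(7/8) = 7/9; P(data | r = 3) = (6/9)(5/8) = 5/12; P(data | r = 5) = (4/9)(3/8) = 1/6; P(data | r = 7) = (2/9)(1/8) = 1/36; P(data | r = 8) = (1/9)(0/8) = 0.
The prior-weighted likelihoods are 1/5 · 7/9 = 7/45, 1/5 · 5/12 = 1/12, 1/5 · 1/6 = 1/30, 1/5 · 1/36 = 1/180, 1/5 · 0 = 0; with total 5/18.
So P(r = 7 | data) = (1/180) / (5/18) = 1/50.

0.0200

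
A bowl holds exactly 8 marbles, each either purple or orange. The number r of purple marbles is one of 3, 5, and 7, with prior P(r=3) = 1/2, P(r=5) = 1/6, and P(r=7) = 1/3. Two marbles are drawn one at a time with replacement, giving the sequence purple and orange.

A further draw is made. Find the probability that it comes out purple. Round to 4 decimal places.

0.5203

For each hypothesis, P(data | H) works out to: P(data | r = 3) = (3/8)(5/8) = 15/64; P(data | r = 5) = (5/8)(3/8) = 15/64; P(data | r = 7) = (7/8)(1/8) = 7/64.
Multiplying each by its prior: 1/2 · 15/64 = 15/128, 1/6 · 15/64 = 5/128, 1/3 · 7/64 = 7/192; these sum to 37/192.
The posterior is then P(r = 3 | data) = 45/74, P(r = 5 | data) = 15/74, P(r = 7 | data) = 7/37.
Averaging over the posterior, P(purple next | data) = (3/8)(45/74) + (5/8)(15/74) + (7/8)(7/37) = 77/148.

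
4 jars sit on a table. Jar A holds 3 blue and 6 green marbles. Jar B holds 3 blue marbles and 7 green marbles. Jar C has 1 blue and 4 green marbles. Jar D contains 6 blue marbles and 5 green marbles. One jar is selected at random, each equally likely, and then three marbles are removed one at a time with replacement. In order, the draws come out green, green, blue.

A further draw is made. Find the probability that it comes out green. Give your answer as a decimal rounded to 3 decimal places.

For each hypothesis, P(data | H) works out to: P(data | jar A) = (6/9)(6/9)(3/9) = 0.14815; P(data | jar B) = (7/10)(7/10)(3/10) = 0.147; P(data | jar C) = (4/5)(4/5)(1/5) = 0.128; P(data | jar D) = (5/11)(5/11)(6/11) = 0.1127.
Multiplying each by its prior: 1/4 · 0.14815 = 0.037037, 1/4 · 0.147 = 0.03675, 1/4 · 0.128 = 0.032, 1/4 · 0.1127 = 0.028174; with total 0.13396.
Normalising, the posterior is P(jar A | data) = 0.27648, P(jar B | data) = 0.27433, P(jar C | data) = 0.23887, P(jar D | data) = 0.21032.
Averaging over the posterior, P(green next | data) = (2/3)(0.27648) + (7/10)(0.27433) + (4/5)(0.23887) + (5/11)(0.21032) = 0.66305.

0.663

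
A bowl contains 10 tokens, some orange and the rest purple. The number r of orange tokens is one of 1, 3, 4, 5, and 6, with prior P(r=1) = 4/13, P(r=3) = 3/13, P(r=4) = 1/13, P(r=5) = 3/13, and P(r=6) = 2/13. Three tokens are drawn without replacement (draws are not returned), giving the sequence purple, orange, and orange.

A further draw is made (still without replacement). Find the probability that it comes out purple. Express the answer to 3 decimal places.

0.588

For each hypothesis, P(data | H) works out to: P(data | r = 1) = (9/10)(1/9)(0/8) = 0; P(data | r = 3) = (7/10)(3/9)(2/8) = 7/120; P(data | r = 4) = (6/10)(4/9)(3/8) = 1/10; P(data | r = 5) = (5/10)(5/9)(4/8) = 5/36; P(data | r = 6) = (4/10)(6/9)(5/8) = 1/6.
Weighting by the prior gives 4/13 · 0 = 0, 3/13 · 7/120 = 7/520, 1/13 · 1/10 = 1/130, 3/13 · 5/36 = 5/156, 2/13 · 1/6 = 1/39; these sum to 41/520.
Normalising, the posterior is P(r = 1 | data) = 0, P(r = 3 | data) = 7/41, P(r = 4 | data) = 4/41, P(r = 5 | data) = 50/123, P(r = 6 | data) = 40/123.
So P(purple next | data) = Σ P(purple next | H) P(H | data) = (6/7)(7/41) + (5/7)(4/41) + (4/7)(50/123) + (3/7)(40/123) = 506/861.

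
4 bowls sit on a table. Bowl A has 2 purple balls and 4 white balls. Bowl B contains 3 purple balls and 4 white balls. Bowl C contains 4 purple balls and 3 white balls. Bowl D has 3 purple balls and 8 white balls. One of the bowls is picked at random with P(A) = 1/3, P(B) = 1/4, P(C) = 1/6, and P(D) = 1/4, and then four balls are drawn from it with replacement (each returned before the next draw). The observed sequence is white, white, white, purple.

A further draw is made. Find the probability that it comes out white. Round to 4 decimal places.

Compute the likelihood of the observed sequence for each case: P(data | bowl A) = (4/6)(4/6)(4/6)(2/6) = 0.098765; P(data | bowl B) = (4/7)(4/7)(4/7)(3/7) = 0.079967; P(data | bowl C) = (3/7)(3/7)(3/7)(4/7) = 0.044981; P(data | bowl D) = (8/11)(8/11)(8/11)(3/11) = 0.10491.
Multiplying each by its prior: 1/3 · 0.098765 = 0.032922, 1/4 · 0.079967 = 0.019992, 1/6 · 0.044981 = 0.0074969, 1/4 · 0.10491 = 0.026228; with total 0.086638.
Normalising, the posterior is P(bowl A | data) = 0.37999, P(bowl B | data) = 0.23075, P(bowl C | data) = 0.086531, P(bowl D | data) = 0.30273.
Averaging over the posterior, P(white next | data) = (2/3)(0.37999) + (4/7)(0.23075) + (3/7)(0.086531) + (8/11)(0.30273) = 0.64244.

0.6424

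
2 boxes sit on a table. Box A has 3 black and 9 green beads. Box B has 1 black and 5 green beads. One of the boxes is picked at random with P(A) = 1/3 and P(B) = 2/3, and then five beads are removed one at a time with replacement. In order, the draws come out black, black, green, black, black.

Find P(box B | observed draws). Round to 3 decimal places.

Compute the likelihood of the observed sequence for each case: P(data | box A) = (3/12)(3/12)(9/12)(3/12)(3/12) = 0.0029297; P(data | box B) = (1/6)(1/6)(5/6)(1/6)(1/6) = 0.000643.
The prior-weighted likelihoods are 1/3 · 0.0029297 = 0.00097656, 2/3 · 0.000643 = 0.00042867; summing to 0.0014052.
Hence P(box B | data) = (0.00042867) / (0.0014052) = 0.30505.

0.305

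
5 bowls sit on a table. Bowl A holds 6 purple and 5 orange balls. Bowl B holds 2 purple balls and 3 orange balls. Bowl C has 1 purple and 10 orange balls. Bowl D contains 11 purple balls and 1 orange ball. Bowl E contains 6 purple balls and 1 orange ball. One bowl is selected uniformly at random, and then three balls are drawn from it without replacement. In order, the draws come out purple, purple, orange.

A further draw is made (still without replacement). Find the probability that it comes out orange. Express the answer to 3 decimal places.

For each hypothesis, P(data | H) works out to: P(data | bowl A) = (6/11)(5/10)(5/9) = 0.15152; P(data | bowl B) = (2/5)(1/4)(3/3) = 0.1; P(data | bowl C) = (1/11)(0/10) = 0; P(data | bowl D) = (11/12)(10/11)(1/10) = 0.083333; P(data | bowl E) = (6/7)(5/6)(1/5) = 0.14286.
Weighting by the prior gives 1/5 · 0.15152 = 0.030303, 1/5 · 0.1 = 0.02, 1/5 · 0 = 0, 1/5 · 0.083333 = 0.016667, 1/5 · 0.14286 = 0.028571; these sum to 0.095541.
Normalising, the posterior is P(bowl A | data) = 0.31717, P(bowl B | data) = 0.20933, P(bowl C | data) = 0, P(bowl D | data) = 0.17444, P(bowl E | data) = 0.29905.
Averaging over the posterior, P(orange next | data) = (1/2)(0.31717) + (1)(0.20933) + (0)(0.17444) + (0)(0.29905) = 0.36792.

0.368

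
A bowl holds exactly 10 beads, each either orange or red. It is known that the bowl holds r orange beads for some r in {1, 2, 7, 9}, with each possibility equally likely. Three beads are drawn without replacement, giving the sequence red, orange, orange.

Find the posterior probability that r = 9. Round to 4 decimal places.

Compute the likelihood of the observed sequence for each case: P(data | r = 1) = (9/10)(1/9)(0/8) = 0; P(data | r = 2) = (8/10)(2/9)(1/8) = 0.022222; P(data | r = 7) = (3/10)(7/9)(6/8) = 0.175; P(data | r = 9) = (1/10)(9/9)(8/8) = 0.1.
The prior-weighted likelihoods are 1/4 · 0 = 0, 1/4 · 0.022222 = 0.0055556, 1/4 · 0.175 = 0.04375, 1/4 · 0.1 = 0.025; with total 0.074306.
Therefore the posterior P(r = 9 | data) = (0.025) / (0.074306) = 0.33645.

0.3364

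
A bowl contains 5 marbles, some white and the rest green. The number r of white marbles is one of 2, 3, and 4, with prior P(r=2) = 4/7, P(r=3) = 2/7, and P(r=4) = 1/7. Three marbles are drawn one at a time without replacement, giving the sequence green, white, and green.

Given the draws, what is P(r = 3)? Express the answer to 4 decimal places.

Compute the likelihood of the observed sequence for each case: P(data | r = 2) = (3/5)(2/4)(2/3) = 1/5; P(data | r = 3) = (2/5)(3/4)(1/3) = 1/10; P(data | r = 4) = (1/5)(4/4)(0/3) = 0.
The prior-weighted likelihoods are 4/7 · 1/5 = 4/35, 2/7 · 1/10 = 1/35, 1/7 · 0 = 0; these sum to 1/7.
Hence P(r = 3 | data) = (1/35) / (1/7) = 1/5.

0.2000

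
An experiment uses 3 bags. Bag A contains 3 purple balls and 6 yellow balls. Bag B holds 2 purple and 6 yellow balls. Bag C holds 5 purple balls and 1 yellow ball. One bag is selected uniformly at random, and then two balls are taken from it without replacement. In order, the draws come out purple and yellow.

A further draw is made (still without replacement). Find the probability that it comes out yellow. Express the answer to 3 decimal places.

The likelihood of the observed sequence under each hypothesis: P(data | bag A) = (3/9)(6/8) = 1/4; P(data | bag B) = (2/8)(6/7) = 3/14; P(data | bag C) = (5/6)(1/5) = 1/6.
Weighting by the prior gives 1/3 · 1/4 = 1/12, 1/3 · 3/14 = 1/14, 1/3 · 1/6 = 1/18; these sum to 53/252.
The posterior is then P(bag A | data) = 21/53, P(bag B | data) = 18/53, P(bag C | data) = 14/53.
So P(yellow next | data) = Σ P(yellow next | H) P(H | data) = (5/7)(21/53) + (5/6)(18/53) + (0)(14/53) = 30/53.

0.566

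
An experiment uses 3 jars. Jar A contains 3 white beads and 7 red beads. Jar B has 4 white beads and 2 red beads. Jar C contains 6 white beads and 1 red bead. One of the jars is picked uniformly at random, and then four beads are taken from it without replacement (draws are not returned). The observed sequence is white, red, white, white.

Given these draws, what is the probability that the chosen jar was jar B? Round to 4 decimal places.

0.4686

Under each hypothesis, the probability of the observed sequence is: P(data | jar A) = (3/10)(7/9)(2/8)(1/7) = 0.0083333; P(data | jar B) = (4/6)(2/5)(3/4)(2/3) = 0.13333; P(data | jar C) = (6/7)(1/6)(5/5)(4/4) = 0.14286.
Multiplying each by its prior: 1/3 · 0.0083333 = 0.0027778, 1/3 · 0.13333 = 0.044444, 1/3 · 0.14286 = 0.047619; with total 0.094841.
Therefore the posterior P(jar B | data) = (0.044444) / (0.094841) = 0.46862.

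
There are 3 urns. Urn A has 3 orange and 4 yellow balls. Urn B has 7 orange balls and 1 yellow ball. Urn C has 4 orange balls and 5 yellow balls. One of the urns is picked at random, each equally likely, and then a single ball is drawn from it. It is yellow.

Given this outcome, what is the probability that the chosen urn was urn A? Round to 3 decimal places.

0.456

For each hypothesis, P(data | H) works out to: P(data | urn A) = (4/7) = 0.57143; P(data | urn B) = (1/8) = 0.125; P(data | urn C) = (5/9) = 0.55556.
Weighting by the prior gives 1/3 · 0.57143 = 0.19048, 1/3 · 0.125 = 0.041667, 1/3 · 0.55556 = 0.18519; with total 0.41733.
Therefore the posterior P(urn A | data) = (0.19048) / (0.41733) = 0.45642.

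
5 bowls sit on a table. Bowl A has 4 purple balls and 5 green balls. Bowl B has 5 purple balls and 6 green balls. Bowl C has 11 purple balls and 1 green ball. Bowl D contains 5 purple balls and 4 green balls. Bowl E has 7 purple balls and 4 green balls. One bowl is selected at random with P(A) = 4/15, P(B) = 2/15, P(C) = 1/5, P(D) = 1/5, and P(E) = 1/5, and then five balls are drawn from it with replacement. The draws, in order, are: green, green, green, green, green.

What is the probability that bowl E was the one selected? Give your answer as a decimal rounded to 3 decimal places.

0.050

Under each hypothesis, the probability of the observed sequence is: P(data | bowl A) = (5/9)(5/9)(5/9)(5/9)(5/9) = 0.052922; P(data | bowl B) = (6/11)(6/11)(6/11)(6/11)(6/11) = 0.048283; P(data | bowl C) = (1/12)(1/12)(1/12)(1/12)(1/12) = 4.0188e-06; P(data | bowl D) = (4/9)(4/9)(4/9)(4/9)(4/9) = 0.017342; P(data | bowl E) = (4/11)(4/11)(4/11)(4/11)(4/11) = 0.0063582.
The prior-weighted likelihoods are 4/15 · 0.052922 = 0.014113, 2/15 · 0.048283 = 0.0064377, 1/5 · 4.0188e-06 = 8.0376e-07, 1/5 · 0.017342 = 0.0034683, 1/5 · 0.0063582 = 0.0012716; summing to 0.025291.
By Bayes' rule, P(bowl E | data) = (0.0012716) / (0.025291) = 0.050281.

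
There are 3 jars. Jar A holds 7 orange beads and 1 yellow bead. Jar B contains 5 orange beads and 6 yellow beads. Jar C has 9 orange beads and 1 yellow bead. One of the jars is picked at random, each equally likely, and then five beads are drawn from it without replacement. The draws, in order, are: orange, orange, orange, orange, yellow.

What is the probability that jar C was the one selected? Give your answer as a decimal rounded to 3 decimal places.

Under each hypothesis, the probability of the observed sequence is: P(data | jar A) = (7/8)(6/7)(5/6)(4/5)(1/4) = 0.125; P(data | jar B) = (5/11)(4/10)(3/9)(2/8)(6/7) = 0.012987; P(data | jar C) = (9/10)(8/9)(7/8)(6/7)(1/6) = 0.1.
Weighting by the prior gives 1/3 · 0.125 = 0.041667, 1/3 · 0.012987 = 0.004329, 1/3 · 0.1 = 0.033333; summing to 0.079329.
Therefore the posterior P(jar C | data) = (0.033333) / (0.079329) = 0.42019.

0.420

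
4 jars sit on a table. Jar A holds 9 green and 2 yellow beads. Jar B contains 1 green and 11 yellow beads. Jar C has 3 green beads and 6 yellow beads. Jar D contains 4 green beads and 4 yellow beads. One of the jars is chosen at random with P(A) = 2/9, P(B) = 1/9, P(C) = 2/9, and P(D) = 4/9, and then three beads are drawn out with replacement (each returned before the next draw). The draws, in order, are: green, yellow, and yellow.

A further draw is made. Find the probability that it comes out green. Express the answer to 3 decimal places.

Compute the likelihood of the observed sequence for each case: P(data | jar A) = (9/11)(2/11)(2/11) = 0.027047; P(data | jar B) = (1/12)(11/12)(11/12) = 0.070023; P(data | jar C) = (3/9)(6/9)(6/9) = 0.14815; P(data | jar D) = (4/8)(4/8)(4/8) = 0.125.
The prior-weighted likelihoods are 2/9 · 0.027047 = 0.0060105, 1/9 · 0.070023 = 0.0077803, 2/9 · 0.14815 = 0.032922, 4/9 · 0.125 = 0.055556; these sum to 0.10227.
Normalising, the posterior is P(jar A | data) = 0.058772, P(jar B | data) = 0.076078, P(jar C | data) = 0.32192, P(jar D | data) = 0.54323.
Averaging over the posterior, P(green next | data) = (9/11)(0.058772) + (1/12)(0.076078) + (1/3)(0.32192) + (1/2)(0.54323) = 0.43335.

0.433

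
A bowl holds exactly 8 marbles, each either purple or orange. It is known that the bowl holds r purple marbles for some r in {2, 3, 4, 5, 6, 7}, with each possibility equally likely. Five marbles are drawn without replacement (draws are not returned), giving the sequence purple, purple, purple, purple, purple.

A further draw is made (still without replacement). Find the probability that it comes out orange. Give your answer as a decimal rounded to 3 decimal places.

0.429

Compute the likelihood of the observed sequence for each case: P(data | r = 2) = (2/8)(1/7)(0/6) = 0; P(data | r = 3) = (3/8)(2/7)(1/6)(0/5) = 0; P(data | r = 4) = (4/8)(3/7)(2/6)(1/5)(0/4) = 0; P(data | r = 5) = (5/8)(4/7)(3/6)(2/5)(1/4) = 1/56; P(data | r = 6) = (6/8)(5/7)(4/6)(3/5)(2/4) = 3/28; P(data | r = 7) = (7/8)(6/7)(5/6)(4/5)(3/4) = 3/8.
Weighting by the prior gives 1/6 · 0 = 0, 1/6 · 0 = 0, 1/6 · 0 = 0, 1/6 · 1/56 = 1/336, 1/6 · 3/28 = 1/56, 1/6 · 3/8 = 1/16; with total 1/12.
The posterior is then P(r = 2 | data) = 0, P(r = 3 | data) = 0, P(r = 4 | data) = 0, P(r = 5 | data) = 1/28, P(r = 6 | data) = 3/14, P(r = 7 | data) = 3/4.
So P(orange next | data) = Σ P(orange next | H) P(H | data) = (1)(1/28) + (2/3)(3/14) + (1/3)(3/4) = 3/7.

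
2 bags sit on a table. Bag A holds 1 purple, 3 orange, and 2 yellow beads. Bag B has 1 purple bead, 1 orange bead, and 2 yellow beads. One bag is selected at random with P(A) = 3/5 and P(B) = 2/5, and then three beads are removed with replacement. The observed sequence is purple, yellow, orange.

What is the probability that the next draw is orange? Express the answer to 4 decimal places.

The likelihood of the observed sequence under each hypothesis: P(data | bag A) = (1/6)(2/6)(3/6) = 1/36; P(data | bag B) = (1/4)(2/4)(1/4) = 1/32.
Multiplying each by its prior: 3/5 · 1/36 = 1/60, 2/5 · 1/32 = 1/80; these sum to 7/240.
The posterior is then P(bag A | data) = 4/7, P(bag B | data) = 3/7.
Averaging over the posterior, P(orange next | data) = (1/2)(4/7) + (1/4)(3/7) = 11/28.

0.3929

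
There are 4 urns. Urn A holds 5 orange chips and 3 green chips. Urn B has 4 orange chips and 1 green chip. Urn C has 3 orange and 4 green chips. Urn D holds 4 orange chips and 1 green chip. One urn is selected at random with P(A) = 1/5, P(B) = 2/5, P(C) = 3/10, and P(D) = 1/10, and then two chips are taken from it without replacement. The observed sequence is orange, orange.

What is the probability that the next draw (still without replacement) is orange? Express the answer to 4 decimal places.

For each hypothesis, P(data | H) works out to: P(data | urn A) = (5/8)(4/7) = 5/14; P(data | urn B) = (4/5)(3/4) = 3/5; P(data | urn C) = (3/7)(2/6) = 1/7; P(data | urn D) = (4/5)(3/4) = 3/5.
Multiplying each by its prior: 1/5 · 5/14 = 1/14, 2/5 · 3/5 = 6/25, 3/10 · 1/7 = 3/70, 1/10 · 3/5 = 3/50; these sum to 29/70.
Normalising, the posterior is P(urn A | data) = 5/29, P(urn B | data) = 84/145, P(urn C | data) = 3/29, P(urn D | data) = 21/145.
The predictive probability is P(orange next | data) = (1/2)(5/29) + (2/3)(84/145) + (1/5)(3/29) + (2/3)(21/145) = 171/290.

0.5897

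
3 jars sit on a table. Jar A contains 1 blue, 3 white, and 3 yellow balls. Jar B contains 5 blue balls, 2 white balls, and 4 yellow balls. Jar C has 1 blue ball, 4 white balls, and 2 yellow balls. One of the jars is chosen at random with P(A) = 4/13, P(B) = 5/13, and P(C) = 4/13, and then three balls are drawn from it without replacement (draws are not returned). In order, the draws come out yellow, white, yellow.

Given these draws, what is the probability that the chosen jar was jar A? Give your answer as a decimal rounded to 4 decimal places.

0.5562

Compute the likelihood of the observed sequence for each case: P(data | jar A) = (3/7)(3/6)(2/5) = 0.085714; P(data | jar B) = (4/11)(2/10)(3/9) = 0.024242; P(data | jar C) = (2/7)(4/6)(1/5) = 0.038095.
The prior-weighted likelihoods are 4/13 · 0.085714 = 0.026374, 5/13 · 0.024242 = 0.009324, 4/13 · 0.038095 = 0.011722; with total 0.047419.
By Bayes' rule, P(jar A | data) = (0.026374) / (0.047419) = 0.55618.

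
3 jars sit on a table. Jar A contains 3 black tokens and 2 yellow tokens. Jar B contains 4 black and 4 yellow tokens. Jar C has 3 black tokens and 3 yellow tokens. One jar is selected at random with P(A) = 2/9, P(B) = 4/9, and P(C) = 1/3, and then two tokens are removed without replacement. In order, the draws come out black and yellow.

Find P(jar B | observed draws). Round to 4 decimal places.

0.4324

Under each hypothesis, the probability of the observed sequence is: P(data | jar A) = (3/5)(2/4) = 3/10; P(data | jar B) = (4/8)(4/7) = 2/7; P(data | jar C) = (3/6)(3/5) = 3/10.
Multiplying each by its prior: 2/9 · 3/10 = 1/15, 4/9 · 2/7 = 8/63, 1/3 · 3/10 = 1/10; with total 37/126.
Therefore the posterior P(jar B | data) = (8/63) / (37/126) = 16/37.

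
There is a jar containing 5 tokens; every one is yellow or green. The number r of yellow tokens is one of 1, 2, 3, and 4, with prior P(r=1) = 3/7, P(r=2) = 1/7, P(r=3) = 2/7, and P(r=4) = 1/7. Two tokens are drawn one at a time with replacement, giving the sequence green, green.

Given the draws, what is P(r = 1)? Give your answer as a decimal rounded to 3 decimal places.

0.727

For each hypothesis, P(data | H) works out to: P(data | r = 1) = (4/5)(4/5) = 16/25; P(data | r = 2) = (3/5)(3/5) = 9/25; P(data | r = 3) = (2/5)(2/5) = 4/25; P(data | r = 4) = (1/5)(1/5) = 1/25.
Weighting by the prior gives 3/7 · 16/25 = 48/175, 1/7 · 9/25 = 9/175, 2/7 · 4/25 = 8/175, 1/7 · 1/25 = 1/175; summing to 66/175.
By Bayes' rule, P(r = 1 | data) = (48/175) / (66/175) = 8/11.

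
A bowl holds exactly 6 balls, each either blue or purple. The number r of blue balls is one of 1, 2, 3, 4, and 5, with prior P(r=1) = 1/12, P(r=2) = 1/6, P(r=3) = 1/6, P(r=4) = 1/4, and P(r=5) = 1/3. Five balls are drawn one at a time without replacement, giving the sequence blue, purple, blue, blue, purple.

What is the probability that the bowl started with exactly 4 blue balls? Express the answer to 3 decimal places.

The likelihood of the observed sequence under each hypothesis: P(data | r = 1) = (1/6)(5/5)(0/4) = 0; P(data | r = 2) = (2/6)(4/5)(1/4)(0/3) = 0; P(data | r = 3) = (3/6)(3/5)(2/4)(1/3)(2/2) = 1/20; P(data | r = 4) = (4/6)(2/5)(3/4)(2/3)(1/2) = 1/15; P(data | r = 5) = (5/6)(1/5)(4/4)(3/3)(0/2) = 0.
The prior-weighted likelihoods are 1/12 · 0 = 0, 1/6 · 0 = 0, 1/6 · 1/20 = 1/120, 1/4 · 1/15 = 1/60, 1/3 · 0 = 0; with total 1/40.
So P(r = 4 | data) = (1/60) / (1/40) = 2/3.

0.667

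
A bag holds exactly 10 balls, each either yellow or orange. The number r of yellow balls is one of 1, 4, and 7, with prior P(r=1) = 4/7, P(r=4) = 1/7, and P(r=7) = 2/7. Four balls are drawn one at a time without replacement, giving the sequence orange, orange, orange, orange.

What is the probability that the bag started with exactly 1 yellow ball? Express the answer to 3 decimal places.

Compute the likelihood of the observed sequence for each case: P(data | r = 1) = (9/10)(8/9)(7/8)(6/7) = 3/5; P(data | r = 4) = (6/10)(5/9)(4/8)(3/7) = 1/14; P(data | r = 7) = (3/10)(2/9)(1/8)(0/7) = 0.
The prior-weighted likelihoods are 4/7 · 3/5 = 12/35, 1/7 · 1/14 = 1/98, 2/7 · 0 = 0; with total 173/490.
By Bayes' rule, P(r = 1 | data) = (12/35) / (173/490) = 168/173.

0.971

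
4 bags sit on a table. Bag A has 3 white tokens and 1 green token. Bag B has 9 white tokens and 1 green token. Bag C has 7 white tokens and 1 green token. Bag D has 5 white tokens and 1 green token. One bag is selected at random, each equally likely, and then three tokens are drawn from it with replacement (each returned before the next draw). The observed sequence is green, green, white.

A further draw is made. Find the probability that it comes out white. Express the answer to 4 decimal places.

0.8038

For each hypothesis, P(data | H) works out to: P(data | bag A) = (1/4)(1/4)(3/4) = 0.046875; P(data | bag B) = (1/10)(1/10)(9/10) = 0.009; P(data | bag C) = (1/8)(1/8)(7/8) = 0.013672; P(data | bag D) = (1/6)(1/6)(5/6) = 0.023148.
Multiplying each by its prior: 1/4 · 0.046875 = 0.011719, 1/4 · 0.009 = 0.00225, 1/4 · 0.013672 = 0.003418, 1/4 · 0.023148 = 0.005787; these sum to 0.023174.
Normalising, the posterior is P(bag A | data) = 0.50569, P(bag B | data) = 0.097093, P(bag C | data) = 0.14749, P(bag D | data) = 0.24972.
Averaging over the posterior, P(white next | data) = (3/4)(0.50569) + (9/10)(0.097093) + (7/8)(0.14749) + (5/6)(0.24972) = 0.80381.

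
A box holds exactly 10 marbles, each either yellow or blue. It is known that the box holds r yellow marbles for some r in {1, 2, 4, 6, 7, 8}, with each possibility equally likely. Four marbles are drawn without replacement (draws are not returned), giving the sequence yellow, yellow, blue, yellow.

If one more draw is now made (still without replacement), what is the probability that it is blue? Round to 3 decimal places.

0.354

Compute the likelihood of the observed sequence for each case: P(data | r = 1) = (1/10)(0/9) = 0; P(data | r = 2) = (2/10)(1/9)(8/8)(0/7) = 0; P(data | r = 4) = (4/10)(3/9)(6/8)(2/7) = 0.028571; P(data | r = 6) = (6/10)(5/9)(4/8)(4/7) = 0.095238; P(data | r = 7) = (7/10)(6/9)(3/8)(5/7) = 0.125; P(data | r = 8) = (8/10)(7/9)(2/8)(6/7) = 0.13333.
Weighting by the prior gives 1/6 · 0 = 0, 1/6 · 0 = 0, 1/6 · 0.028571 = 0.0047619, 1/6 · 0.095238 = 0.015873, 1/6 · 0.125 = 0.020833, 1/6 · 0.13333 = 0.022222; with total 0.06369.
Dividing through by the total gives posterior P(r = 1 | data) = 0, P(r = 2 | data) = 0, P(r = 4 | data) = 0.074766, P(r = 6 | data) = 0.24922, P(r = 7 | data) = 0.3271, P(r = 8 | data) = 0.34891.
So P(blue next | data) = Σ P(blue next | H) P(H | data) = (5/6)(0.074766) + (1/2)(0.24922) + (1/3)(0.3271) + (1/6)(0.34891) = 0.3541.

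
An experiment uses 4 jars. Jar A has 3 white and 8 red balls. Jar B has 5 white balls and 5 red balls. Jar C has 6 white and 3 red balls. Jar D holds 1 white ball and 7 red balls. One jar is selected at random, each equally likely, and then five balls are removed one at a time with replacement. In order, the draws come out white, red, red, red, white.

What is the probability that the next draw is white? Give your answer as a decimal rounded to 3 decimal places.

For each hypothesis, P(data | H) works out to: P(data | jar A) = (3/11)(8/11)(8/11)(8/11)(3/11) = 0.028612; P(data | jar B) = (5/10)(5/10)(5/10)(5/10)(5/10) = 0.03125; P(data | jar C) = (6/9)(3/9)(3/9)(3/9)(6/9) = 0.016461; P(data | jar D) = (1/8)(7/8)(7/8)(7/8)(1/8) = 0.010468.
Weighting by the prior gives 1/4 · 0.028612 = 0.007153, 1/4 · 0.03125 = 0.0078125, 1/4 · 0.016461 = 0.0041152, 1/4 · 0.010468 = 0.0026169; with total 0.021698.
Normalising, the posterior is P(jar A | data) = 0.32967, P(jar B | data) = 0.36006, P(jar C | data) = 0.18966, P(jar D | data) = 0.12061.
So P(white next | data) = Σ P(white next | H) P(H | data) = (3/11)(0.32967) + (1/2)(0.36006) + (2/3)(0.18966) + (1/8)(0.12061) = 0.41146.

0.411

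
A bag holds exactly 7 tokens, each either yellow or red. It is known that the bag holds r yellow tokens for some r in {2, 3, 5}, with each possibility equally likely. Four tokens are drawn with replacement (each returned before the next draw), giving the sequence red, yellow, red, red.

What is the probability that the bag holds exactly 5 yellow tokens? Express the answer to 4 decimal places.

0.0830

For each hypothesis, P(data | H) works out to: P(data | r = 2) = (5/7)(2/7)(5/7)(5/7) = 0.10412; P(data | r = 3) = (4/7)(3/7)(4/7)(4/7) = 0.079967; P(data | r = 5) = (2/7)(5/7)(2/7)(2/7) = 0.01666.
Multiplying each by its prior: 1/3 · 0.10412 = 0.034708, 1/3 · 0.079967 = 0.026656, 1/3 · 0.01666 = 0.0055532; with total 0.066917.
So P(r = 5 | data) = (0.0055532) / (0.066917) = 0.082988.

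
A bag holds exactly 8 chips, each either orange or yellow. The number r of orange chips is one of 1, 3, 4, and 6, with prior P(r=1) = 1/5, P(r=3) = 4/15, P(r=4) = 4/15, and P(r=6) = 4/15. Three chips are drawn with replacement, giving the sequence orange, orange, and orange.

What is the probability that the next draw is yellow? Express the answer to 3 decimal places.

0.336

The likelihood of the observed sequence under each hypothesis: P(data | r = 1) = (1/8)(1/8)(1/8) = 0.0019531; P(data | r = 3) = (3/8)(3/8)(3/8) = 0.052734; P(data | r = 4) = (4/8)(4/8)(4/8) = 0.125; P(data | r = 6) = (6/8)(6/8)(6/8) = 0.42188.
Weighting by the prior gives 1/5 · 0.0019531 = 0.00039063, 4/15 · 0.052734 = 0.014063, 4/15 · 0.125 = 0.033333, 4/15 · 0.42188 = 0.1125; with total 0.16029.
Normalising, the posterior is P(r = 1 | data) = 0.002437, P(r = 3 | data) = 0.087734, P(r = 4 | data) = 0.20796, P(r = 6 | data) = 0.70187.
So P(yellow next | data) = Σ P(yellow next | H) P(H | data) = (7/8)(0.002437) + (5/8)(0.087734) + (1/2)(0.20796) + (1/4)(0.70187) = 0.33641.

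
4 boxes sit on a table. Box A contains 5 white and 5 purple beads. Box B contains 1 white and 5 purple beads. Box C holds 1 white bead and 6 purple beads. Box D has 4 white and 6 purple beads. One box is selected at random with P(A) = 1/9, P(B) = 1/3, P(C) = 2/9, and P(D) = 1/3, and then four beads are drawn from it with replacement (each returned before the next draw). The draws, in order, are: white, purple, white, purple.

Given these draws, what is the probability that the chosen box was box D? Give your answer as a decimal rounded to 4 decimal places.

0.5347

The likelihood of the observed sequence under each hypothesis: P(data | box A) = (5/10)(5/10)(5/10)(5/10) = 0.0625; P(data | box B) = (1/6)(5/6)(1/6)(5/6) = 0.01929; P(data | box C) = (1/7)(6/7)(1/7)(6/7) = 0.014994; P(data | box D) = (4/10)(6/10)(4/10)(6/10) = 0.0576.
The prior-weighted likelihoods are 1/9 · 0.0625 = 0.0069444, 1/3 · 0.01929 = 0.00643, 2/9 · 0.014994 = 0.0033319, 1/3 · 0.0576 = 0.0192; with total 0.035906.
Hence P(box D | data) = (0.0192) / (0.035906) = 0.53472.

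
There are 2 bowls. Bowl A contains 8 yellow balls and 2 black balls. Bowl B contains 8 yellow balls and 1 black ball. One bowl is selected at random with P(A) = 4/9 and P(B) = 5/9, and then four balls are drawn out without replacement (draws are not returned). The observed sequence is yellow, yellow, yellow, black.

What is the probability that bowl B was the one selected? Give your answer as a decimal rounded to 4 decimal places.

For each hypothesis, P(data | H) works out to: P(data | bowl A) = (8/10)(7/9)(6/8)(2/7) = 2/15; P(data | bowl B) = (8/9)(7/8)(6/7)(1/6) = 1/9.
The prior-weighted likelihoods are 4/9 · 2/15 = 8/135, 5/9 · 1/9 = 5/81; summing to 49/405.
Therefore the posterior P(bowl B | data) = (5/81) / (49/405) = 25/49.

0.5102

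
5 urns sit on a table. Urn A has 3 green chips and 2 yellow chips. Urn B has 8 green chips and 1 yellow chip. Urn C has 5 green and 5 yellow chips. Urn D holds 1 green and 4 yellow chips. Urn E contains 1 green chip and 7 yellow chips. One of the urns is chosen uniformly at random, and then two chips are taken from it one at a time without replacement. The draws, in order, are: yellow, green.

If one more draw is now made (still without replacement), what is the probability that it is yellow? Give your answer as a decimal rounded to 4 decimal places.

For each hypothesis, P(data | H) works out to: P(data | urn A) = (2/5)(3/4) = 3/10; P(data | urn B) = (1/9)(8/8) = 1/9; P(data | urn C) = (5/10)(5/9) = 5/18; P(data | urn D) = (4/5)(1/4) = 1/5; P(data | urn E) = (7/8)(1/7) = 1/8.
Multiplying each by its prior: 1/5 · 3/10 = 3/50, 1/5 · 1/9 = 1/45, 1/5 · 5/18 = 1/18, 1/5 · 1/5 = 1/25, 1/5 · 1/8 = 1/40; with total 73/360.
The posterior is then P(urn A | data) = 108/365, P(urn B | data) = 8/73, P(urn C | data) = 20/73, P(urn D | data) = 72/365, P(urn E | data) = 9/73.
The predictive probability is P(yellow next | data) = (1/3)(108/365) + (0)(8/73) + (1/2)(20/73) + (1)(72/365) + (1)(9/73) = 203/365.

0.5562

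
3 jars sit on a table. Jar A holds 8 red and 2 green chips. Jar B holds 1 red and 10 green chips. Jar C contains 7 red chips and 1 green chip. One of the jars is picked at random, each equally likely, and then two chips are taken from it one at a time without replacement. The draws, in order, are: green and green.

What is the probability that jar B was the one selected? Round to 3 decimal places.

Under each hypothesis, the probability of the observed sequence is: P(data | jar A) = (2/10)(1/9) = 0.022222; P(data | jar B) = (10/11)(9/10) = 0.81818; P(data | jar C) = (1/8)(0/7) = 0.
Multiplying each by its prior: 1/3 · 0.022222 = 0.0074074, 1/3 · 0.81818 = 0.27273, 1/3 · 0 = 0; summing to 0.28013.
Hence P(jar B | data) = (0.27273) / (0.28013) = 0.97356.

0.974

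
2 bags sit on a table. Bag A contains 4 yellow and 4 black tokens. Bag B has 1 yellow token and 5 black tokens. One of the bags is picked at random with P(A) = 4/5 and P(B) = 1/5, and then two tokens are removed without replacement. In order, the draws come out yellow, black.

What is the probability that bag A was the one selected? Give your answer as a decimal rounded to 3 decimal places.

0.873

Compute the likelihood of the observed sequence for each case: P(data | bag A) = (4/8)(4/7) = 2/7; P(data | bag B) = (1/6)(5/5) = 1/6.
Multiplying each by its prior: 4/5 · 2/7 = 8/35, 1/5 · 1/6 = 1/30; with total 11/42.
So P(bag A | data) = (8/35) / (11/42) = 48/55.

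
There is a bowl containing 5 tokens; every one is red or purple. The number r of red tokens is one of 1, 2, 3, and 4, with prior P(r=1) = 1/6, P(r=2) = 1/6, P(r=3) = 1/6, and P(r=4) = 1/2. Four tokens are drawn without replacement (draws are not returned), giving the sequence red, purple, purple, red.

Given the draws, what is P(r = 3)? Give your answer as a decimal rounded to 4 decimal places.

Compute the likelihood of the observed sequence for each case: P(data | r = 1) = (1/5)(4/4)(3/3)(0/2) = 0; P(data | r = 2) = (2/5)(3/4)(2/3)(1/2) = 1/10; P(data | r = 3) = (3/5)(2/4)(1/3)(2/2) = 1/10; P(data | r = 4) = (4/5)(1/4)(0/3) = 0.
Weighting by the prior gives 1/6 · 0 = 0, 1/6 · 1/10 = 1/60, 1/6 · 1/10 = 1/60, 1/2 · 0 = 0; summing to 1/30.
So P(r = 3 | data) = (1/60) / (1/30) = 1/2.

0.5000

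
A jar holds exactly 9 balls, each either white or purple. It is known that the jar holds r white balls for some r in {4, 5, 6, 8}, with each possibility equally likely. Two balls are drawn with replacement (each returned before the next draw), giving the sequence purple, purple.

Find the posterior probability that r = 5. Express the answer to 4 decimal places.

Under each hypothesis, the probability of the observed sequence is: P(data | r = 4) = (5/9)(5/9) = 25/81; P(data | r = 5) = (4/9)(4/9) = 16/81; P(data | r = 6) = (3/9)(3/9) = 1/9; P(data | r = 8) = (1/9)(1/9) = 1/81.
Multiplying each by its prior: 1/4 · 25/81 = 25/324, 1/4 · 16/81 = 4/81, 1/4 · 1/9 = 1/36, 1/4 · 1/81 = 1/324; summing to 17/108.
Hence P(r = 5 | data) = (4/81) / (17/108) = 16/51.

0.3137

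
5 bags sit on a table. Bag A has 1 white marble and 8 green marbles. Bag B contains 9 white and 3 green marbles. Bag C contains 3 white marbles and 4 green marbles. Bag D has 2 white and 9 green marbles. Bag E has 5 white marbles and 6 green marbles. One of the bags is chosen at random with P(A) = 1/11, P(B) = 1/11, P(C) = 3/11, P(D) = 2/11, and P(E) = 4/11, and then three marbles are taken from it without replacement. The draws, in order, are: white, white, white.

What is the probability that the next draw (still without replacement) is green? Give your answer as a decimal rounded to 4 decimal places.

0.5561

The likelihood of the observed sequence under each hypothesis: P(data | bag A) = (1/9)(0/8) = 0; P(data | bag B) = (9/12)(8/11)(7/10) = 0.38182; P(data | bag C) = (3/7)(2/6)(1/5) = 0.028571; P(data | bag D) = (2/11)(1/10)(0/9) = 0; P(data | bag E) = (5/11)(4/10)(3/9) = 0.060606.
Multiplying each by its prior: 1/11 · 0 = 0, 1/11 · 0.38182 = 0.034711, 3/11 · 0.028571 = 0.0077922, 2/11 · 0 = 0, 4/11 · 0.060606 = 0.022039; summing to 0.064542.
The posterior is then P(bag A | data) = 0, P(bag B | data) = 0.5378, P(bag C | data) = 0.12073, P(bag D | data) = 0, P(bag E | data) = 0.34146.
The predictive probability is P(green next | data) = (1/3)(0.5378) + (1)(0.12073) + (3/4)(0.34146) = 0.5561.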